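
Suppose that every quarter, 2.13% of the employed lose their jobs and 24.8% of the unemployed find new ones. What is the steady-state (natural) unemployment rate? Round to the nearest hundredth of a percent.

At steady state the flows balance: s·E = f·U, so U/(E+U) = s/(s+f).
u* = 2.13 / (2.13 + 24.8) = 2.13 / 26.93 = 7.91%.

Steady-state unemployment rate ≈ 7.91%.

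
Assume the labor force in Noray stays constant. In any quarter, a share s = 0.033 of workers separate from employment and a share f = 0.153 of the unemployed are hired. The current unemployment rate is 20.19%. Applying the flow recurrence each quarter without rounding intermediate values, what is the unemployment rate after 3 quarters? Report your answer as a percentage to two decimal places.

With a fixed labor force, u_{t+1} = u_t + s·(1−u_t) − f·u_t = u_t·(1−s−f) + s.
Here 1−s−f = 0.814 and s = 0.033.
u_1 = 0.201900 × 0.814 + 0.033 = 0.197347.
u_2 = 0.197347 × 0.814 + 0.033 = 0.193640.
u_3 = 0.193640 × 0.814 + 0.033 = 0.190623.

Unemployment rate after three quarters ≈ 19.06%.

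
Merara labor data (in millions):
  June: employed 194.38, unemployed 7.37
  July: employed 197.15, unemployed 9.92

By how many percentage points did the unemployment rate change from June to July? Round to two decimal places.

June: labor force = 194.38 + 7.37 = 201.75; u = 7.37/201.75 = 3.65%.
July: labor force = 197.15 + 9.92 = 207.07; u = 9.92/207.07 = 4.79%.
Change = 4.79% − 3.65% = +1.14 pp.

The unemployment rate changed by +1.14 percentage points.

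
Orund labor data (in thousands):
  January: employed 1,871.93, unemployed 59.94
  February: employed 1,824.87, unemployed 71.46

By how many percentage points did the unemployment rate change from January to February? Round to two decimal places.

January: labor force = 1,871.93 + 59.94 = 1,931.87; u = 59.94/1,931.87 = 3.10%.
February: labor force = 1,824.87 + 71.46 = 1,896.33; u = 71.46/1,896.33 = 3.77%.
Change = 3.77% − 3.10% = +0.67 pp.

The unemployment rate changed by +0.67 percentage points.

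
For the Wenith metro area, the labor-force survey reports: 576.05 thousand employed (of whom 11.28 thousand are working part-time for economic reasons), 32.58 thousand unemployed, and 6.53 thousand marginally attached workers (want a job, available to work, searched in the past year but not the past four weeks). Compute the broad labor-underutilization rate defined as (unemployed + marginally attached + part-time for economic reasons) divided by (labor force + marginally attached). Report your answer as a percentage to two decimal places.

Broad underutilization rate ≈ 8.19%.

Labor force = 576.05 + 32.58 = 608.63 thousand.
Numerator = 32.58 + 6.53 + 11.28 = 50.39 thousand.
Denominator = 608.63 + 6.53 = 615.16 thousand.
Broad rate = 50.39 / 615.16 = 8.19%.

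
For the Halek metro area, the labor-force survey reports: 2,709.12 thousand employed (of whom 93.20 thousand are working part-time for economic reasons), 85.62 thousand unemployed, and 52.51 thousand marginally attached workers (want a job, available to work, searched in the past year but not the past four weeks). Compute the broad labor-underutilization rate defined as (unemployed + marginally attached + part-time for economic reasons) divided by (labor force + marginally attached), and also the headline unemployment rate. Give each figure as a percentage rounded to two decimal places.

Labor force = 2,709.12 + 85.62 = 2,794.74 thousand.
Numerator = 85.62 + 52.51 + 93.20 = 231.33 thousand.
Denominator = 2,794.74 + 52.51 = 2,847.25 thousand.
Broad rate = 231.33 / 2,847.25 = 8.12%.
Headline unemployment rate = 85.62 / 2,794.74 = 3.06%.

Broad underutilization rate ≈ 8.12%; headline unemployment rate ≈ 3.06%.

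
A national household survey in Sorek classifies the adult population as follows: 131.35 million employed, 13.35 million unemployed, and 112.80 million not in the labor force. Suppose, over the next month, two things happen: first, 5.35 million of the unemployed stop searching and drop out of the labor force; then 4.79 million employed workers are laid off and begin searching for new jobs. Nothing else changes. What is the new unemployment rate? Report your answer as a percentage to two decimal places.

Initially, labor force = 131.35 + 13.35 = 144.70 million, so u = 13.35/144.70 = 9.23%.
After the first change, unemployed and labor force both fall by 5.35 → E = 131.35, U = 8.00, labor force = 139.35 million.
After the second change, employed falls and unemployed rises by 4.79; labor force unchanged → E = 126.56, U = 12.79, labor force = 139.35 million.
New unemployment rate = 12.79 / 139.35 = 9.18%.

New unemployment rate ≈ 9.18%.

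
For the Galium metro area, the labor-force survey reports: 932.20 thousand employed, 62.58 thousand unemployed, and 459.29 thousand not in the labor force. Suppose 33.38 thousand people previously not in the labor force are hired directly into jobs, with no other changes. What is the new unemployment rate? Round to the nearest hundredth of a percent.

New unemployment rate ≈ 6.09%.

Initially, labor force = 932.20 + 62.58 = 994.78 thousand, so u = 62.58/994.78 = 6.29%.
After the change, employed and labor force both rise by 33.38; unemployed unchanged → E = 965.58, U = 62.58, labor force = 1,028.16 thousand.
New unemployment rate = 62.58 / 1,028.16 = 6.09%.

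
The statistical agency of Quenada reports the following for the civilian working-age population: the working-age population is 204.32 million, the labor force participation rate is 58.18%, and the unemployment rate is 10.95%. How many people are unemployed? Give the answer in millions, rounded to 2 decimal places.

Labor force = 0.5818 × 204.32 = 118.87 million.
Unemployed = 0.1095 × 118.87 ≈ 13.02 million.

About 13.02 million are unemployed.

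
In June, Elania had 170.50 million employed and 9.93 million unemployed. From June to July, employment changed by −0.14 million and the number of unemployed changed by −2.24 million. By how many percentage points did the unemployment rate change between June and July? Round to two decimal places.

June: labor force = 170.50 + 9.93 = 180.43; u = 9.93/180.43 = 5.50%.
July: labor force = 170.36 + 7.69 = 178.05; u = 7.69/178.05 = 4.32%.
Change = 4.32% − 5.50% = −1.18 pp.

The unemployment rate changed by −1.18 percentage points.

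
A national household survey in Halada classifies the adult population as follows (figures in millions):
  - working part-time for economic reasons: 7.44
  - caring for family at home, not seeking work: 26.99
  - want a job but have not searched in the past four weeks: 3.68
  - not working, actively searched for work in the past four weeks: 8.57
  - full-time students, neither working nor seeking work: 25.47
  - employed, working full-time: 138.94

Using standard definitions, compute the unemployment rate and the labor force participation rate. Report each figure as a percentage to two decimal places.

Employed = 7.44 + 138.94 = 146.38 million (anyone who worked, including part-time for economic reasons, counts as employed).
Unemployed = 8.57 million.
Labor force = 146.38 + 8.57 = 154.95 million.
Not in labor force = 26.99 + 3.68 + 25.47 = 56.14 million (those not working and not actively searching are outside the labor force — including those who want a job but have given up searching).
Civilian working-age population = 154.95 + 56.14 = 211.09 million.
Unemployment rate = 8.57 / 154.95 = 5.53%.
Labor force participation rate = 154.95 / 211.09 = 73.40%.

Unemployment rate ≈ 5.53%; labor force participation rate ≈ 73.40%.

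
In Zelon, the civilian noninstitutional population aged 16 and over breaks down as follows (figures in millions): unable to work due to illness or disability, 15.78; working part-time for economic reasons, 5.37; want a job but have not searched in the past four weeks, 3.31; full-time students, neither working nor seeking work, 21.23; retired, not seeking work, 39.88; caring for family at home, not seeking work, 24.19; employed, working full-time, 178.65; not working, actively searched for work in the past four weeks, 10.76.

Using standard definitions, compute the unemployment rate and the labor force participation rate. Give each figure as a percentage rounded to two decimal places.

Unemployment rate ≈ 5.52%; labor force participation rate ≈ 65.11%.

Employed = 5.37 + 178.65 = 184.02 million (anyone who worked, including part-time for economic reasons, counts as employed).
Unemployed = 10.76 million.
Labor force = 184.02 + 10.76 = 194.78 million.
Not in labor force = 15.78 + 3.31 + 21.23 + 39.88 + 24.19 = 104.39 million (those not working and not actively searching are outside the labor force — including those who want a job but have given up searching).
Civilian working-age population = 194.78 + 104.39 = 299.17 million.
Unemployment rate = 10.76 / 194.78 = 5.52%.
Labor force participation rate = 194.78 / 299.17 = 65.11%.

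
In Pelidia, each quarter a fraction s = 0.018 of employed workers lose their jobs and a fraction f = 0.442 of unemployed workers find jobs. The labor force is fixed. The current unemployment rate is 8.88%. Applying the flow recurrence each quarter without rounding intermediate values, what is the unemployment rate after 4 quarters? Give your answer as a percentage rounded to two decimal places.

With a fixed labor force, u_{t+1} = u_t + s·(1−u_t) − f·u_t = u_t·(1−s−f) + s.
Here 1−s−f = 0.540 and s = 0.018.
u_1 = 0.088800 × 0.540 + 0.018 = 0.065952.
u_2 = 0.065952 × 0.540 + 0.018 = 0.053614.
u_3 = 0.053614 × 0.540 + 0.018 = 0.046952.
u_4 = 0.046952 × 0.540 + 0.018 = 0.043354.

Unemployment rate after four quarters ≈ 4.34%.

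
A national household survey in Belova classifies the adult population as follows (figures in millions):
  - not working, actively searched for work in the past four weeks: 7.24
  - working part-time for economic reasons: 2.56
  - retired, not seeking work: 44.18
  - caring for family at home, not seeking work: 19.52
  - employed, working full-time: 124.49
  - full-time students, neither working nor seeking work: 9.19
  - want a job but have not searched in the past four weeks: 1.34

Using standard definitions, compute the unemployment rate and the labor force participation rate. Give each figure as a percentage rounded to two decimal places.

Employed = 2.56 + 124.49 = 127.05 million (anyone who worked, including part-time for economic reasons, counts as employed).
Unemployed = 7.24 million.
Labor force = 127.05 + 7.24 = 134.29 million.
Not in labor force = 44.18 + 19.52 + 9.19 + 1.34 = 74.23 million (those not working and not actively searching are outside the labor force — including those who want a job but have given up searching).
Civilian working-age population = 134.29 + 74.23 = 208.52 million.
Unemployment rate = 7.24 / 134.29 = 5.39%.
Labor force participation rate = 134.29 / 208.52 = 64.40%.

Unemployment rate ≈ 5.39%; labor force participation rate ≈ 64.40%.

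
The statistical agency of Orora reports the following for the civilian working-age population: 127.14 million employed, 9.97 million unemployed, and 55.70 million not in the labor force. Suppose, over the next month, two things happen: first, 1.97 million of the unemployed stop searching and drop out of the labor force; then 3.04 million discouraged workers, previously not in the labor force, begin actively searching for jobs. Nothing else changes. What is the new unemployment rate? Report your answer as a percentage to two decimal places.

New unemployment rate ≈ 7.99%.

Initially, labor force = 127.14 + 9.97 = 137.11 million, so u = 9.97/137.11 = 7.27%.
After the first change, unemployed and labor force both fall by 1.97 → E = 127.14, U = 8.00, labor force = 135.14 million.
After the second change, unemployed and labor force both rise by 3.04 → E = 127.14, U = 11.04, labor force = 138.18 million.
New unemployment rate = 11.04 / 138.18 = 7.99%.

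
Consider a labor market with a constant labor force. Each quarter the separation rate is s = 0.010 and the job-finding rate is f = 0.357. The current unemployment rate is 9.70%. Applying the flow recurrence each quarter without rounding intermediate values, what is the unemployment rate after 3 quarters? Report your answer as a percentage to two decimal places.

Unemployment rate after three quarters ≈ 4.49%.

With a fixed labor force, u_{t+1} = u_t + s·(1−u_t) − f·u_t = u_t·(1−s−f) + s.
Here 1−s−f = 0.633 and s = 0.010.
u_1 = 0.097000 × 0.633 + 0.010 = 0.071401.
u_2 = 0.071401 × 0.633 + 0.010 = 0.055197.
u_3 = 0.055197 × 0.633 + 0.010 = 0.044940.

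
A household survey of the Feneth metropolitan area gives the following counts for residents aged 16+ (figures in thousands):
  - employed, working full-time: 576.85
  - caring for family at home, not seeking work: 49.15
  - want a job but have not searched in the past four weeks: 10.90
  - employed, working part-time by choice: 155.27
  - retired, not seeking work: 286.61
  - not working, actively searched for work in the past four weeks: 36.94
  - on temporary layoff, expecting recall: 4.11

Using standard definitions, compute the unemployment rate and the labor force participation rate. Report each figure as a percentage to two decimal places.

Unemployment rate ≈ 5.31%; labor force participation rate ≈ 69.04%.

Employed = 576.85 + 155.27 = 732.12 thousand.
Unemployed = 36.94 + 4.11 = 41.05 thousand (jobless and actively searching, or on temporary layoff).
Labor force = 732.12 + 41.05 = 773.17 thousand.
Not in labor force = 49.15 + 10.90 + 286.61 = 346.66 thousand (those not working and not actively searching are outside the labor force — including those who want a job but have given up searching).
Civilian working-age population = 773.17 + 346.66 = 1,119.83 thousand.
Unemployment rate = 41.05 / 773.17 = 5.31%.
Labor force participation rate = 773.17 / 1,119.83 = 69.04%.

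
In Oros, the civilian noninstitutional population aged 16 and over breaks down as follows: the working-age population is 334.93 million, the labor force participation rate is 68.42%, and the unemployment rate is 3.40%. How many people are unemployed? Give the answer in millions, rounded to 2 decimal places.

About 7.79 million are unemployed.

Labor force = 0.6842 × 334.93 = 229.16 million.
Unemployed = 0.0340 × 229.16 ≈ 7.79 million.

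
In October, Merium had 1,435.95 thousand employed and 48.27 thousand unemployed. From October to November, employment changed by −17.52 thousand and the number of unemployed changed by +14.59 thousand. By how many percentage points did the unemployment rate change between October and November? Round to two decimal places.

The unemployment rate changed by +0.99 percentage points.

October: labor force = 1,435.95 + 48.27 = 1,484.22; u = 48.27/1,484.22 = 3.25%.
November: labor force = 1,418.43 + 62.86 = 1,481.29; u = 62.86/1,481.29 = 4.24%.
Change = 4.24% − 3.25% = +0.99 pp.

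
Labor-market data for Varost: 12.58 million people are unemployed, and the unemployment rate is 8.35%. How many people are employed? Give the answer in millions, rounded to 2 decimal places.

About 138.08 million are employed.

Labor force = U / u = 12.58 / 0.0835 ≈ 150.66 million.
Employed = labor force − unemployed = 150.66 − 12.58 = 138.08 million.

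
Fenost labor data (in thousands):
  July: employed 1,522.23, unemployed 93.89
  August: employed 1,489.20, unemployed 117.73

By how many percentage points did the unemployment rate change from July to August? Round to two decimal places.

The unemployment rate changed by +1.52 percentage points.

July: labor force = 1,522.23 + 93.89 = 1,616.12; u = 93.89/1,616.12 = 5.81%.
August: labor force = 1,489.20 + 117.73 = 1,606.93; u = 117.73/1,606.93 = 7.33%.
Change = 7.33% − 5.81% = +1.52 pp.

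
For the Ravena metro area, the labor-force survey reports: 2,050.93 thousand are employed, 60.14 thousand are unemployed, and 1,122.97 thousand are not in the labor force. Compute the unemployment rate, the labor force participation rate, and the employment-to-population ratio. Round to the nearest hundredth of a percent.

Labor force = employed + unemployed = 2,050.93 + 60.14 = 2,111.07 thousand.
Working-age population = 2,111.07 + 1,122.97 = 3,234.04 thousand.
Unemployment rate = 60.14 / 2,111.07 = 2.85%.
Labor force participation rate = 2,111.07 / 3,234.04 = 65.28%.
Employment-population ratio = 2,050.93 / 3,234.04 = 63.42%.

Unemployment rate ≈ 2.85%; labor force participation rate ≈ 65.28%; employment-population ratio ≈ 63.42%.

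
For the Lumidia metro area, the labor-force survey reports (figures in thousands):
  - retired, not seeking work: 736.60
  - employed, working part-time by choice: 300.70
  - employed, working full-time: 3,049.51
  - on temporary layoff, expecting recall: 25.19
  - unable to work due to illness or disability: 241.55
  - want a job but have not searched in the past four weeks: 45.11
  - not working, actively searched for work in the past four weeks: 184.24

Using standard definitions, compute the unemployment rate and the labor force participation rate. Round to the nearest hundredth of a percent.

Employed = 300.70 + 3,049.51 = 3,350.21 thousand.
Unemployed = 25.19 + 184.24 = 209.43 thousand (jobless and actively searching, or on temporary layoff).
Labor force = 3,350.21 + 209.43 = 3,559.64 thousand.
Not in labor force = 736.60 + 241.55 + 45.11 = 1,023.26 thousand (those not working and not actively searching are outside the labor force — including those who want a job but have given up searching).
Civilian working-age population = 3,559.64 + 1,023.26 = 4,582.90 thousand.
Unemployment rate = 209.43 / 3,559.64 = 5.88%.
Labor force participation rate = 3,559.64 / 4,582.90 = 77.67%.

Unemployment rate ≈ 5.88%; labor force participation rate ≈ 77.67%.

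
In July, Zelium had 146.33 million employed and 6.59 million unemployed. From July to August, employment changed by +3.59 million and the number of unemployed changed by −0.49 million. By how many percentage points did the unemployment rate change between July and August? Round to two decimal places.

July: labor force = 146.33 + 6.59 = 152.92; u = 6.59/152.92 = 4.31%.
August: labor force = 149.92 + 6.10 = 156.02; u = 6.10/156.02 = 3.91%.
Change = 3.91% − 4.31% = −0.40 pp.

The unemployment rate changed by −0.40 percentage points.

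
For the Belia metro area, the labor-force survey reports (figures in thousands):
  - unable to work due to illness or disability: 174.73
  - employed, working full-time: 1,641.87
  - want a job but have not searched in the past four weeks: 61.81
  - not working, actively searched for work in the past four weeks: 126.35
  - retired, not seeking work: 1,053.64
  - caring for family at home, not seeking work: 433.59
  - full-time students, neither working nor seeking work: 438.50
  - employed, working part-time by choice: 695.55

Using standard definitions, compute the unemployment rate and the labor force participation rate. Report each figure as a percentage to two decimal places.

Employed = 1,641.87 + 695.55 = 2,337.42 thousand.
Unemployed = 126.35 thousand.
Labor force = 2,337.42 + 126.35 = 2,463.77 thousand.
Not in labor force = 174.73 + 61.81 + 1,053.64 + 433.59 + 438.50 = 2,162.27 thousand (those not working and not actively searching are outside the labor force — including those who want a job but have given up searching).
Civilian working-age population = 2,463.77 + 2,162.27 = 4,626.04 thousand.
Unemployment rate = 126.35 / 2,463.77 = 5.13%.
Labor force participation rate = 2,463.77 / 4,626.04 = 53.26%.

Unemployment rate ≈ 5.13%; labor force participation rate ≈ 53.26%.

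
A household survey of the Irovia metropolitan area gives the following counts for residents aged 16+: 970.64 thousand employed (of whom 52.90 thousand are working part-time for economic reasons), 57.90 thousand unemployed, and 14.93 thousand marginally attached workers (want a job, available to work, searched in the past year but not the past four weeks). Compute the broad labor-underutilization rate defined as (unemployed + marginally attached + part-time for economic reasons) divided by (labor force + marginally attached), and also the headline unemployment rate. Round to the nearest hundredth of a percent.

Broad underutilization rate ≈ 12.05%; headline unemployment rate ≈ 5.63%.

Labor force = 970.64 + 57.90 = 1,028.54 thousand.
Numerator = 57.90 + 14.93 + 52.90 = 125.73 thousand.
Denominator = 1,028.54 + 14.93 = 1,043.47 thousand.
Broad rate = 125.73 / 1,043.47 = 12.05%.
Headline unemployment rate = 57.90 / 1,028.54 = 5.63%.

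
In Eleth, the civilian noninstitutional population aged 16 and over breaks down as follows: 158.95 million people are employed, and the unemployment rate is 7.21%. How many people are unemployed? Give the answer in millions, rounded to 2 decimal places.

About 12.35 million are unemployed.

Let U be the number unemployed. The labor force is E + U, and U/(E+U) = 0.0721.
So U = 0.0721 × 158.95 / (1 − 0.0721) = 11.4603 / 0.9279 ≈ 12.35 million.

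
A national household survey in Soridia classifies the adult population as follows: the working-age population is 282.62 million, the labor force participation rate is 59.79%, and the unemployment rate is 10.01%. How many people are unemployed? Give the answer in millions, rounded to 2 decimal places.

About 16.91 million are unemployed.

Labor force = 0.5979 × 282.62 = 168.98 million.
Unemployed = 0.1001 × 168.98 ≈ 16.91 million.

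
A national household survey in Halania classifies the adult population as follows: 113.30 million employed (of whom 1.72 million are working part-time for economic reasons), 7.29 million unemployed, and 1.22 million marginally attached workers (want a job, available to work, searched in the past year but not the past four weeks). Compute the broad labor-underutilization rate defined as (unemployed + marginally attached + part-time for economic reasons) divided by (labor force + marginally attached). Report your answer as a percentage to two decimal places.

Broad underutilization rate ≈ 8.40%.

Labor force = 113.30 + 7.29 = 120.59 million.
Numerator = 7.29 + 1.22 + 1.72 = 10.23 million.
Denominator = 120.59 + 1.22 = 121.81 million.
Broad rate = 10.23 / 121.81 = 8.40%.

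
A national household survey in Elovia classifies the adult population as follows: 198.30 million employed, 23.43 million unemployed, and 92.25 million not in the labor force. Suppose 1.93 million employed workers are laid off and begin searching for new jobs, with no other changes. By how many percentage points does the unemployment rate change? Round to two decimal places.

The unemployment rate changes by +0.87 percentage points.

Initially, labor force = 198.30 + 23.43 = 221.73 million, so u = 23.43/221.73 = 10.57%.
After the change, employed falls and unemployed rises by 1.93; labor force unchanged → E = 196.37, U = 25.36, labor force = 221.73 million.
New unemployment rate = 25.36 / 221.73 = 11.44%.
Change = 11.44% − 10.57% = +0.87 percentage points.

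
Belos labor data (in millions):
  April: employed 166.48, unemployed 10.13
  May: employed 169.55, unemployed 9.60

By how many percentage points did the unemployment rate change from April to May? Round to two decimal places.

The unemployment rate changed by −0.38 percentage points.

April: labor force = 166.48 + 10.13 = 176.61; u = 10.13/176.61 = 5.74%.
May: labor force = 169.55 + 9.60 = 179.15; u = 9.60/179.15 = 5.36%.
Change = 5.36% − 5.74% = −0.38 pp.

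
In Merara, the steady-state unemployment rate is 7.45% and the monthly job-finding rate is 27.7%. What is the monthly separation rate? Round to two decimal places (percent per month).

Separation rate ≈ 2.23% per month.

From u* = s/(s+f): s = u·f/(1−u).
s = 0.0745 × 27.7 / (1 − 0.0745) = 2.0636 / 0.9255 ≈ 2.23% per month.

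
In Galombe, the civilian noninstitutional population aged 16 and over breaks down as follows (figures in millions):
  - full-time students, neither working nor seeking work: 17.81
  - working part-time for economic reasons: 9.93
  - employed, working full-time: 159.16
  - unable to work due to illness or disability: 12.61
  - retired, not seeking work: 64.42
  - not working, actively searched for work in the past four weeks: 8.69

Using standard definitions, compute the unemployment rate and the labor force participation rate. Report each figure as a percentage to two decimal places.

Unemployment rate ≈ 4.89%; labor force participation rate ≈ 65.21%.

Employed = 9.93 + 159.16 = 169.09 million (anyone who worked, including part-time for economic reasons, counts as employed).
Unemployed = 8.69 million.
Labor force = 169.09 + 8.69 = 177.78 million.
Not in labor force = 17.81 + 12.61 + 64.42 = 94.84 million (those not working and not actively searching are outside the labor force).
Civilian working-age population = 177.78 + 94.84 = 272.62 million.
Unemployment rate = 8.69 / 177.78 = 4.89%.
Labor force participation rate = 177.78 / 272.62 = 65.21%.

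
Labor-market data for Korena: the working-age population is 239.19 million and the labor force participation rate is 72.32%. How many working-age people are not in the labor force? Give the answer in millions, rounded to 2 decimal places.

About 66.21 million are not in the labor force.

Share not in the labor force = 1 − 0.7232 = 0.2768.
Not in labor force = 0.2768 × 239.19 ≈ 66.21 million.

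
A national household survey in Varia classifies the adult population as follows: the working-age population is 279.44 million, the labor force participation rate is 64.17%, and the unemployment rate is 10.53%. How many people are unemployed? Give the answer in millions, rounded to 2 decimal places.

Labor force = 0.6417 × 279.44 = 179.32 million.
Unemployed = 0.1053 × 179.32 ≈ 18.88 million.

About 18.88 million are unemployed.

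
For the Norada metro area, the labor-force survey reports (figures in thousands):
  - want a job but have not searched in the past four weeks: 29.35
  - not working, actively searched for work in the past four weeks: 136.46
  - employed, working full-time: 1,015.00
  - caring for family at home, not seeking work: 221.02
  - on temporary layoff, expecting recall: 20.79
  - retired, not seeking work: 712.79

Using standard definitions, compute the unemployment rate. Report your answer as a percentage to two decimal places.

Unemployment rate ≈ 13.41%.

Employed = 1,015.00 thousand.
Unemployed = 136.46 + 20.79 = 157.25 thousand (jobless and actively searching, or on temporary layoff).
Labor force = 1,015.00 + 157.25 = 1,172.25 thousand.
Unemployment rate = 157.25 / 1,172.25 = 13.41%.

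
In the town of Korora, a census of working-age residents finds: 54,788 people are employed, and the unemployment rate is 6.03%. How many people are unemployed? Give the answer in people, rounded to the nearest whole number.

Let U be the number unemployed. The labor force is E + U, and U/(E+U) = 0.0603.
So U = 0.0603 × 54,788 / (1 − 0.0603) = 3303.72 / 0.9397 ≈ 3,516.

About 3,516 are unemployed.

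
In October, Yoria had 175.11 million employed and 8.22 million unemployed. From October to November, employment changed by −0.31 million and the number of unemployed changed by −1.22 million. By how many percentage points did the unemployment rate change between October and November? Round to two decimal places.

The unemployment rate changed by −0.63 percentage points.

October: labor force = 175.11 + 8.22 = 183.33; u = 8.22/183.33 = 4.48%.
November: labor force = 174.80 + 7.00 = 181.80; u = 7.00/181.80 = 3.85%.
Change = 3.85% − 4.48% = −0.63 pp.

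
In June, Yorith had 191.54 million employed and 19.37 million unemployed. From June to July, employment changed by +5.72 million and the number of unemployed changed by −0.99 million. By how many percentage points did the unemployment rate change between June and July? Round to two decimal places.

The unemployment rate changed by −0.66 percentage points.

June: labor force = 191.54 + 19.37 = 210.91; u = 19.37/210.91 = 9.18%.
July: labor force = 197.26 + 18.38 = 215.64; u = 18.38/215.64 = 8.52%.
Change = 8.52% − 9.18% = −0.66 pp.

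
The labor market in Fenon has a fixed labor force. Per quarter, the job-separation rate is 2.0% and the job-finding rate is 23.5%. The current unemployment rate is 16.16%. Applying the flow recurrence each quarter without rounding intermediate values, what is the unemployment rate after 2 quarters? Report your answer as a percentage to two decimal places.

With a fixed labor force, u_{t+1} = u_t + s·(1−u_t) − f·u_t = u_t·(1−s−f) + s.
Here 1−s−f = 0.745 and s = 0.020.
u_1 = 0.161600 × 0.745 + 0.020 = 0.140392.
u_2 = 0.140392 × 0.745 + 0.020 = 0.124592.

Unemployment rate after two quarters ≈ 12.46%.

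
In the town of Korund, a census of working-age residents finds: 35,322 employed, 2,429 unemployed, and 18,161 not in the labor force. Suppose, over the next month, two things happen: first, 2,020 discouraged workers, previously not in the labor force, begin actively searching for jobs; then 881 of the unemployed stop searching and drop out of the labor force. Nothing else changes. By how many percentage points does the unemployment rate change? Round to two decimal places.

The unemployment rate changes by +2.74 percentage points.

Initially, labor force = 35,322 + 2,429 = 37,751, so u = 2,429/37,751 = 6.43%.
After the first change, unemployed and labor force both rise by 2,020 → E = 35,322, U = 4,449, labor force = 39,771.
After the second change, unemployed and labor force both fall by 881 → E = 35,322, U = 3,568, labor force = 38,890.
New unemployment rate = 3,568 / 38,890 = 9.17%.
Change = 9.17% − 6.43% = +2.74 percentage points.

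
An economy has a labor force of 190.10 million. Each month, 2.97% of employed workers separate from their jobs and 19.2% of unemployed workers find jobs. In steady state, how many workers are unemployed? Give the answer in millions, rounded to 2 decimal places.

Steady-state unemployment rate u* = s/(s+f) = 2.97/(2.97+19.2) = 0.133965.
Unemployed = u* × labor force = 0.133965 × 190.10 ≈ 25.47 million.

About 25.47 million are unemployed in steady state.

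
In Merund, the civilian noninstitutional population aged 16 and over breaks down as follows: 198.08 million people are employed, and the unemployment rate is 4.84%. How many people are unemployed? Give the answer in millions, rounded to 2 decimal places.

Let U be the number unemployed. The labor force is E + U, and U/(E+U) = 0.0484.
So U = 0.0484 × 198.08 / (1 − 0.0484) = 9.5871 / 0.9516 ≈ 10.07 million.

About 10.07 million are unemployed.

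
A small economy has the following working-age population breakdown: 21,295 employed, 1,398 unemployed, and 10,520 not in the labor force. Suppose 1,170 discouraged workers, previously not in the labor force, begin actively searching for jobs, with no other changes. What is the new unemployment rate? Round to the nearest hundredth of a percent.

Initially, labor force = 21,295 + 1,398 = 22,693, so u = 1,398/22,693 = 6.16%.
After the change, unemployed and labor force both rise by 1,170 → E = 21,295, U = 2,568, labor force = 23,863.
New unemployment rate = 2,568 / 23,863 = 10.76%.

New unemployment rate ≈ 10.76%.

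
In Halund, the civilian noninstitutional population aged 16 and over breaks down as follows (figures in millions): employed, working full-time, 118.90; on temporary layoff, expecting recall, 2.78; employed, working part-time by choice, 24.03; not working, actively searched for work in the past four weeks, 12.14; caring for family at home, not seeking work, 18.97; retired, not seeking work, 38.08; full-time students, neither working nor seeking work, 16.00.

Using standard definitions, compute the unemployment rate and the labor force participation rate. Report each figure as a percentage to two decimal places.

Unemployment rate ≈ 9.45%; labor force participation rate ≈ 68.36%.

Employed = 118.90 + 24.03 = 142.93 million.
Unemployed = 2.78 + 12.14 = 14.92 million (jobless and actively searching, or on temporary layoff).
Labor force = 142.93 + 14.92 = 157.85 million.
Not in labor force = 18.97 + 38.08 + 16.00 = 73.05 million (those not working and not actively searching are outside the labor force).
Civilian working-age population = 157.85 + 73.05 = 230.90 million.
Unemployment rate = 14.92 / 157.85 = 9.45%.
Labor force participation rate = 157.85 / 230.90 = 68.36%.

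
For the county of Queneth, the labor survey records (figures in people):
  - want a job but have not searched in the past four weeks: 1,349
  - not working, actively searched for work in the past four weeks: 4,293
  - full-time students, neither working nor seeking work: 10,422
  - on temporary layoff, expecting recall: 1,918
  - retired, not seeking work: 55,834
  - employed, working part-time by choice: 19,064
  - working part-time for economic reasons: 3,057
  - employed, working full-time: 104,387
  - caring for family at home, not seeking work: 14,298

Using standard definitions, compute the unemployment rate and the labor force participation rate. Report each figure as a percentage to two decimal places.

Employed = 19,064 + 3,057 + 104,387 = 126,508 (anyone who worked, including part-time for economic reasons, counts as employed).
Unemployed = 4,293 + 1,918 = 6,211 (jobless and actively searching, or on temporary layoff).
Labor force = 126,508 + 6,211 = 132,719.
Not in labor force = 1,349 + 10,422 + 55,834 + 14,298 = 81,903 (those not working and not actively searching are outside the labor force — including those who want a job but have given up searching).
Civilian working-age population = 132,719 + 81,903 = 214,622.
Unemployment rate = 6,211 / 132,719 = 4.68%.
Labor force participation rate = 132,719 / 214,622 = 61.84%.

Unemployment rate ≈ 4.68%; labor force participation rate ≈ 61.84%.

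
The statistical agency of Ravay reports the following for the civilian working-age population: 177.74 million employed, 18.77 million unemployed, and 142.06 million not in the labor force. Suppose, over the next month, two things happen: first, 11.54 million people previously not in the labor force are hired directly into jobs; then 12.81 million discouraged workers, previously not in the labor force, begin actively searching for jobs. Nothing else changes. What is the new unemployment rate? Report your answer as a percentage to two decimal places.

Initially, labor force = 177.74 + 18.77 = 196.51 million, so u = 18.77/196.51 = 9.55%.
After the first change, employed and labor force both rise by 11.54; unemployed unchanged → E = 189.28, U = 18.77, labor force = 208.05 million.
After the second change, unemployed and labor force both rise by 12.81 → E = 189.28, U = 31.58, labor force = 220.86 million.
New unemployment rate = 31.58 / 220.86 = 14.30%.

New unemployment rate ≈ 14.30%.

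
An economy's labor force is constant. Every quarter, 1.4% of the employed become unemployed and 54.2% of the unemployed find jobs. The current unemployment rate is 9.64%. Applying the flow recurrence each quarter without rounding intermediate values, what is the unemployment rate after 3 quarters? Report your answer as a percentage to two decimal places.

With a fixed labor force, u_{t+1} = u_t + s·(1−u_t) − f·u_t = u_t·(1−s−f) + s.
Here 1−s−f = 0.444 and s = 0.014.
u_1 = 0.096400 × 0.444 + 0.014 = 0.056802.
u_2 = 0.056802 × 0.444 + 0.014 = 0.039220.
u_3 = 0.039220 × 0.444 + 0.014 = 0.031414.

Unemployment rate after three quarters ≈ 3.14%.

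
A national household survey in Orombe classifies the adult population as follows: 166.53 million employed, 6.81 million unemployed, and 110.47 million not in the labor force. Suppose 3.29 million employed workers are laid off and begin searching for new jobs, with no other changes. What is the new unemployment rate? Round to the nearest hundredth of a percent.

New unemployment rate ≈ 5.83%.

Initially, labor force = 166.53 + 6.81 = 173.34 million, so u = 6.81/173.34 = 3.93%.
After the change, employed falls and unemployed rises by 3.29; labor force unchanged → E = 163.24, U = 10.10, labor force = 173.34 million.
New unemployment rate = 10.10 / 173.34 = 5.83%.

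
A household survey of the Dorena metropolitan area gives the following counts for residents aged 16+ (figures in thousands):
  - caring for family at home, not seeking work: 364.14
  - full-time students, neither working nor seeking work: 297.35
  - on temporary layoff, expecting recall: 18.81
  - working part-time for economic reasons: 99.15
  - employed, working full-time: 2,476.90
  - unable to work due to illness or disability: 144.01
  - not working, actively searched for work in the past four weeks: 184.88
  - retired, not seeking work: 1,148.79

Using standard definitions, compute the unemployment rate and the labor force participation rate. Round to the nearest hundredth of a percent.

Unemployment rate ≈ 7.33%; labor force participation rate ≈ 58.72%.

Employed = 99.15 + 2,476.90 = 2,576.05 thousand (anyone who worked, including part-time for economic reasons, counts as employed).
Unemployed = 18.81 + 184.88 = 203.69 thousand (jobless and actively searching, or on temporary layoff).
Labor force = 2,576.05 + 203.69 = 2,779.74 thousand.
Not in labor force = 364.14 + 297.35 + 144.01 + 1,148.79 = 1,954.29 thousand (those not working and not actively searching are outside the labor force).
Civilian working-age population = 2,779.74 + 1,954.29 = 4,734.03 thousand.
Unemployment rate = 203.69 / 2,779.74 = 7.33%.
Labor force participation rate = 2,779.74 / 4,734.03 = 58.72%.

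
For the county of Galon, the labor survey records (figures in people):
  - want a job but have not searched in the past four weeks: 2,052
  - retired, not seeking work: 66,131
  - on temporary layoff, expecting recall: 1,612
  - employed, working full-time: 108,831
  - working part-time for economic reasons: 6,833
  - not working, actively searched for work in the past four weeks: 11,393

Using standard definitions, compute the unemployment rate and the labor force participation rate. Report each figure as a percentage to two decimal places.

Employed = 108,831 + 6,833 = 115,664 (anyone who worked, including part-time for economic reasons, counts as employed).
Unemployed = 1,612 + 11,393 = 13,005 (jobless and actively searching, or on temporary layoff).
Labor force = 115,664 + 13,005 = 128,669.
Not in labor force = 2,052 + 66,131 = 68,183 (those not working and not actively searching are outside the labor force — including those who want a job but have given up searching).
Civilian working-age population = 128,669 + 68,183 = 196,852.
Unemployment rate = 13,005 / 128,669 = 10.11%.
Labor force participation rate = 128,669 / 196,852 = 65.36%.

Unemployment rate ≈ 10.11%; labor force participation rate ≈ 65.36%.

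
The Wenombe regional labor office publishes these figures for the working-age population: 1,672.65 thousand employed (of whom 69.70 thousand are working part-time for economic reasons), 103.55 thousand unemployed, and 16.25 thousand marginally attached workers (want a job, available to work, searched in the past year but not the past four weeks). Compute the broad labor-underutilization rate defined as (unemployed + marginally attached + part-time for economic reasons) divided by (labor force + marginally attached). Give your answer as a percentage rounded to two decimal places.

Labor force = 1,672.65 + 103.55 = 1,776.20 thousand.
Numerator = 103.55 + 16.25 + 69.70 = 189.50 thousand.
Denominator = 1,776.20 + 16.25 = 1,792.45 thousand.
Broad rate = 189.50 / 1,792.45 = 10.57%.

Broad underutilization rate ≈ 10.57%.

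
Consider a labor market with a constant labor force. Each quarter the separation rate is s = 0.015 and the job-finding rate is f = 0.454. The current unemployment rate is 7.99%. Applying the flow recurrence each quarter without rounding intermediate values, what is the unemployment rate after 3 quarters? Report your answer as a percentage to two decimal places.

With a fixed labor force, u_{t+1} = u_t + s·(1−u_t) − f·u_t = u_t·(1−s−f) + s.
Here 1−s−f = 0.531 and s = 0.015.
u_1 = 0.079900 × 0.531 + 0.015 = 0.057427.
u_2 = 0.057427 × 0.531 + 0.015 = 0.045494.
u_3 = 0.045494 × 0.531 + 0.015 = 0.039157.

Unemployment rate after three quarters ≈ 3.92%.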